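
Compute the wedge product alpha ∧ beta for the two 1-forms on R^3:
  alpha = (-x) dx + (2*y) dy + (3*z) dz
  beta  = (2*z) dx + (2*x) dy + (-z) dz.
alpha ∧ beta = (-2*x^2 - 4*y*z) dx ∧ dy + (z*(x - 6*z)) dx ∧ dz + (-2*z*(3*x + y)) dy ∧ dz

Distribute the wedge, using dx_i ∧ dx_j = -dx_j ∧ dx_i and dx_i ∧ dx_i = 0. For each pair (i, j) with i < j, the coefficient of dx_i ∧ dx_j in alpha ∧ beta is (alpha_i * beta_j - alpha_j * beta_i). Collecting: alpha ∧ beta = (-2*x^2 - 4*y*z) dx ∧ dy + (z*(x - 6*z)) dx ∧ dz + (-2*z*(3*x + y)) dy ∧ dz.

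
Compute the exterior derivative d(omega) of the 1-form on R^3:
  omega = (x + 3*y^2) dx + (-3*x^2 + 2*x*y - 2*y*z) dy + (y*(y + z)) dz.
d(omega) = (-6*x - 4*y) dx ∧ dy + (4*y + z) dy ∧ dz

For a 1-form omega = sum_i f_i dx_i, the exterior derivative is
  d(omega) = sum_{i < j} (∂f_j/∂x_i - ∂f_i/∂x_j) dx_i ∧ dx_j.
  coefficient of dx ∧ dy: ∂f_2/∂x - ∂f_1/∂y = ∂(-3*x^2 + 2*x*y - 2*y*z)/∂x - ∂(x + 3*y^2)/∂y = -6*x - 4*y
  coefficient of dy ∧ dz: ∂f_3/∂y - ∂f_2/∂z = ∂(y*(y + z))/∂y - ∂(-3*x^2 + 2*x*y - 2*y*z)/∂z = 4*y + z
Assembling: d(omega) = (-6*x - 4*y) dx ∧ dy + (4*y + z) dy ∧ dz.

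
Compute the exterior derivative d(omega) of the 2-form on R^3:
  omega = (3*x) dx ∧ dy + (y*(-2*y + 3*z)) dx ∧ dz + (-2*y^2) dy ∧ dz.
d(omega) = (4*y - 3*z) dx ∧ dy ∧ dz

For a 2-form omega = sum_{i<j} g_{ij} dx_i ∧ dx_j, the exterior derivative is
  d(omega) = sum_{i<j} d(g_{ij}) ∧ dx_i ∧ dx_j = sum_{i<j, k} (∂g_{ij}/∂x_k) dx_k ∧ dx_i ∧ dx_j.
Expand each term, using dx_k ∧ dx_i ∧ dx_j = sgn(permutation) dx_{(a)} ∧ dx_{(b)} ∧ dx_{(c)} with (a < b < c) sorted:
  d(y*(-2*y + 3*z)) includes (∂/∂y)(y*(-2*y + 3*z)) dy = (-4*y + 3*z) dy, which multiplied by dx ∧ dz gives (4*y - 3*z) dx ∧ dy ∧ dz
Collecting like 3-forms: d(omega) = (4*y - 3*z) dx ∧ dy ∧ dz.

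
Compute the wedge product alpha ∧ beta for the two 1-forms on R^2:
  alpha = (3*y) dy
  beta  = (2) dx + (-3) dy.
alpha ∧ beta = (-6*y) dx ∧ dy

Distribute the wedge, using dx_i ∧ dx_j = -dx_j ∧ dx_i and dx_i ∧ dx_i = 0. For each pair (i, j) with i < j, the coefficient of dx_i ∧ dx_j in alpha ∧ beta is (alpha_i * beta_j - alpha_j * beta_i). Collecting: alpha ∧ beta = (-6*y) dx ∧ dy.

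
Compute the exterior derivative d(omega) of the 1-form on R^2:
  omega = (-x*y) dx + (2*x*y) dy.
d(omega) = (x + 2*y) dx ∧ dy

For a 1-form omega = sum_i f_i dx_i, the exterior derivative is
  d(omega) = sum_{i < j} (∂f_j/∂x_i - ∂f_i/∂x_j) dx_i ∧ dx_j.
  coefficient of dx ∧ dy: ∂f_2/∂x - ∂f_1/∂y = ∂(2*x*y)/∂x - ∂(-x*y)/∂y = x + 2*y
Assembling: d(omega) = (x + 2*y) dx ∧ dy.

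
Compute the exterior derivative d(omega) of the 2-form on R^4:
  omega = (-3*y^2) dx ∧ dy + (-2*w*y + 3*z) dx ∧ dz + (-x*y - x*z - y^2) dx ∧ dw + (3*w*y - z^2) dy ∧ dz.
d(omega) = (2*w) dx ∧ dy ∧ dz + (x - 2*y) dx ∧ dz ∧ dw + (x + 2*y) dx ∧ dy ∧ dw + (3*y) dy ∧ dz ∧ dw

For a 2-form omega = sum_{i<j} g_{ij} dx_i ∧ dx_j, the exterior derivative is
  d(omega) = sum_{i<j} d(g_{ij}) ∧ dx_i ∧ dx_j = sum_{i<j, k} (∂g_{ij}/∂x_k) dx_k ∧ dx_i ∧ dx_j.
Expand each term, using dx_k ∧ dx_i ∧ dx_j = sgn(permutation) dx_{(a)} ∧ dx_{(b)} ∧ dx_{(c)} with (a < b < c) sorted:
  d(-2*w*y + 3*z) includes (∂/∂y)(-2*w*y + 3*z) dy = (-2*w) dy, which multiplied by dx ∧ dz gives (2*w) dx ∧ dy ∧ dz
  d(-2*w*y + 3*z) includes (∂/∂w)(-2*w*y + 3*z) dw = (-2*y) dw, which multiplied by dx ∧ dz gives (-2*y) dx ∧ dz ∧ dw
  d(-x*y - x*z - y^2) includes (∂/∂y)(-x*y - x*z - y^2) dy = (-x - 2*y) dy, which multiplied by dx ∧ dw gives (x + 2*y) dx ∧ dy ∧ dw
  d(-x*y - x*z - y^2) includes (∂/∂z)(-x*y - x*z - y^2) dz = (-x) dz, which multiplied by dx ∧ dw gives (x) dx ∧ dz ∧ dw
  d(3*w*y - z^2) includes (∂/∂w)(3*w*y - z^2) dw = (3*y) dw, which multiplied by dy ∧ dz gives (3*y) dy ∧ dz ∧ dw
Collecting like 3-forms: d(omega) = (2*w) dx ∧ dy ∧ dz + (x - 2*y) dx ∧ dz ∧ dw + (x + 2*y) dx ∧ dy ∧ dw + (3*y) dy ∧ dz ∧ dw.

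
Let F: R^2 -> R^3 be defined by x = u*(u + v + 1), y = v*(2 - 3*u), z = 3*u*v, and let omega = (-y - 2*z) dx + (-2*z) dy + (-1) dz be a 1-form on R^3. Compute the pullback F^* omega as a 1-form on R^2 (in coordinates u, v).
F^* omega = (v*(-6*u^2 + 15*u*v - 7*u - 2*v - 5)) du + (u*(15*u*v - 14*v - 3)) dv

Using F^*(f dg) = (f ∘ F) d(g ∘ F), substitute each coordinate x_i by F_i(u, v) in f_i, and replace dx_i by d F_i = (∂F_i/∂u) du + (∂F_i/∂v) dv.
  For the x component: f_1(F) = v*(-3*u - 2); d F_1 = (2*u + v + 1) du + (u) dv
  For the y component: f_2(F) = -6*u*v; d F_2 = (-3*v) du + (2 - 3*u) dv
  For the z component: f_3(F) = -1; d F_3 = (3*v) du + (3*u) dv
Combining and collecting du, dv coefficients:
  coeff of du: v*(-6*u^2 + 15*u*v - 7*u - 2*v - 5)
  coeff of dv: u*(15*u*v - 14*v - 3)
F^* omega = (v*(-6*u^2 + 15*u*v - 7*u - 2*v - 5)) du + (u*(15*u*v - 14*v - 3)) dv.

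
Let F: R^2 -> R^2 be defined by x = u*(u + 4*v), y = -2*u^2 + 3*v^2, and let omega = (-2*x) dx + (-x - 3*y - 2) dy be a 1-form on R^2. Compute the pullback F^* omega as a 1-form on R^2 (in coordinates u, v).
F^* omega = (4*u*(-6*u^2 - 2*u*v + v^2 + 2)) du + (-8*u^3 - 2*u^2*v - 24*u*v^2 - 54*v^3 - 12*v) dv

Using F^*(f dg) = (f ∘ F) d(g ∘ F), substitute each coordinate x_i by F_i(u, v) in f_i, and replace dx_i by d F_i = (∂F_i/∂u) du + (∂F_i/∂v) dv.
  For the x component: f_1(F) = 2*u*(-u - 4*v); d F_1 = (2*u + 4*v) du + (4*u) dv
  For the y component: f_2(F) = 5*u^2 - 4*u*v - 9*v^2 - 2; d F_2 = (-4*u) du + (6*v) dv
Combining and collecting du, dv coefficients:
  coeff of du: 4*u*(-6*u^2 - 2*u*v + v^2 + 2)
  coeff of dv: -8*u^3 - 2*u^2*v - 24*u*v^2 - 54*v^3 - 12*v
F^* omega = (4*u*(-6*u^2 - 2*u*v + v^2 + 2)) du + (-8*u^3 - 2*u^2*v - 24*u*v^2 - 54*v^3 - 12*v) dv.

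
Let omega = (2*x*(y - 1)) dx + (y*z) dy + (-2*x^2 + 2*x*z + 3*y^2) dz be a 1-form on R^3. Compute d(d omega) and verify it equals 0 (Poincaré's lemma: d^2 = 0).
d(d omega) = 0

Step 1: d omega = sum_{i<j} (∂f_j/∂x_i - ∂f_i/∂x_j) dx_i ∧ dx_j:
  coeff of dx ∧ dy: -2*x
  coeff of dx ∧ dz: -4*x + 2*z
  coeff of dy ∧ dz: 5*y
Step 2: Apply d again to each 2-form coefficient. The only possible 3-form in R^3 is dx ∧ dy ∧ dz, with coefficient
  ∂(coeff of dy∧dz)/∂x - ∂(coeff of dx∧dz)/∂y + ∂(coeff of dx∧dy)/∂z
  = ∂/∂x (5*y) - ∂/∂y (-4*x + 2*z) + ∂/∂z (-2*x).
Each of these terms simplifies to sums of mixed partials that cancel in pairs. The result is 0 (by equality of mixed partials for smooth functions — Schwarz / Clairaut).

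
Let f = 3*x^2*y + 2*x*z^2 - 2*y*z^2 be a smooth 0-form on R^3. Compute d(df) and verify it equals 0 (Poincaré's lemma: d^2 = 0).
d(df) = 0

Step 1: df = sum_i (∂f/∂x_i) dx_i = (6*x*y + 2*z^2) dx + (3*x^2 - 2*z^2) dy + (4*z*(x - y)) dz.
Step 2: Apply d again. Using the 1-form formula, the coefficient of dx ∧ dy in d(df) is ∂^2 f/∂x ∂y - ∂^2 f/∂y ∂x = (6*x) - (6*x) = 0 (equality of mixed partials for smooth f).
Similarly for dx ∧ dz and dy ∧ dz — all coefficients vanish. So d(df) = 0.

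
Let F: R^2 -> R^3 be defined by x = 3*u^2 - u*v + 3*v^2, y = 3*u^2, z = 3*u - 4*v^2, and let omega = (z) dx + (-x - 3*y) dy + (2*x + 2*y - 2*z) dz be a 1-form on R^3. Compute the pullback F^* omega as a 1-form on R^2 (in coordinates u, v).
F^* omega = (-72*u^3 + 6*u^2*v + 54*u^2 - 42*u*v^2 - 9*u*v - 18*u + 4*v^3 + 42*v^2) du + (-96*u^2*v - 3*u^2 + 20*u*v^2 + 66*u*v - 136*v^3) dv

Using F^*(f dg) = (f ∘ F) d(g ∘ F), substitute each coordinate x_i by F_i(u, v) in f_i, and replace dx_i by d F_i = (∂F_i/∂u) du + (∂F_i/∂v) dv.
  For the x component: f_1(F) = 3*u - 4*v^2; d F_1 = (6*u - v) du + (-u + 6*v) dv
  For the y component: f_2(F) = -12*u^2 + u*v - 3*v^2; d F_2 = (6*u) du + (0) dv
  For the z component: f_3(F) = 12*u^2 - 2*u*v - 6*u + 14*v^2; d F_3 = (3) du + (-8*v) dv
Combining and collecting du, dv coefficients:
  coeff of du: -72*u^3 + 6*u^2*v + 54*u^2 - 42*u*v^2 - 9*u*v - 18*u + 4*v^3 + 42*v^2
  coeff of dv: -96*u^2*v - 3*u^2 + 20*u*v^2 + 66*u*v - 136*v^3
F^* omega = (-72*u^3 + 6*u^2*v + 54*u^2 - 42*u*v^2 - 9*u*v - 18*u + 4*v^3 + 42*v^2) du + (-96*u^2*v - 3*u^2 + 20*u*v^2 + 66*u*v - 136*v^3) dv.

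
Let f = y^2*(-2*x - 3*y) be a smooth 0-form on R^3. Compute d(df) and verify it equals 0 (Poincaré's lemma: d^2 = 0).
d(df) = 0

Step 1: df = sum_i (∂f/∂x_i) dx_i = (-2*y^2) dx + (y*(-4*x - 9*y)) dy + (0) dz.
Step 2: Apply d again. Using the 1-form formula, the coefficient of dx ∧ dy in d(df) is ∂^2 f/∂x ∂y - ∂^2 f/∂y ∂x = (-4*y) - (-4*y) = 0 (equality of mixed partials for smooth f).
Similarly for dx ∧ dz and dy ∧ dz — all coefficients vanish. So d(df) = 0.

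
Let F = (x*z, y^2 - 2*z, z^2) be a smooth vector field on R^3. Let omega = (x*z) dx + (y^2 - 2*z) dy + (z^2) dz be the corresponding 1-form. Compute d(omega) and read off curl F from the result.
d(omega) = (2) dy ∧ dz + (x) dz ∧ dx + (0) dx ∧ dy; curl F = (2, x, 0)

d omega = sum_{i<j} (∂f_j/∂x_i - ∂f_i/∂x_j) dx_i ∧ dx_j. Under the identification (dy ∧ dz, dz ∧ dx, dx ∧ dy) ↔ (e_x, e_y, e_z), the coefficients are exactly the components of curl F. Compute:
  ∂R/∂y - ∂Q/∂z = (0) - (-2) = 2
  ∂P/∂z - ∂R/∂x = (x) - (0) = x
  ∂Q/∂x - ∂P/∂y = (0) - (0) = 0.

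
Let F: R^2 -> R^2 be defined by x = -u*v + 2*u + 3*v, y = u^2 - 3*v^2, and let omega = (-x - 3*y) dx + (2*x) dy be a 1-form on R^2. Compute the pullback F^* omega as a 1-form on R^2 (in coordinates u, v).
F^* omega = (-u^2*v + 2*u^2 - u*v^2 + 16*u*v - 4*u - 9*v^3 + 21*v^2 - 6*v) du + (3*u^3 - u^2*v - 7*u^2 + 3*u*v^2 - 18*u*v - 6*u - 9*v^2 - 9*v) dv

Using F^*(f dg) = (f ∘ F) d(g ∘ F), substitute each coordinate x_i by F_i(u, v) in f_i, and replace dx_i by d F_i = (∂F_i/∂u) du + (∂F_i/∂v) dv.
  For the x component: f_1(F) = -3*u^2 + u*v - 2*u + 9*v^2 - 3*v; d F_1 = (2 - v) du + (3 - u) dv
  For the y component: f_2(F) = -2*u*v + 4*u + 6*v; d F_2 = (2*u) du + (-6*v) dv
Combining and collecting du, dv coefficients:
  coeff of du: -u^2*v + 2*u^2 - u*v^2 + 16*u*v - 4*u - 9*v^3 + 21*v^2 - 6*v
  coeff of dv: 3*u^3 - u^2*v - 7*u^2 + 3*u*v^2 - 18*u*v - 6*u - 9*v^2 - 9*v
F^* omega = (-u^2*v + 2*u^2 - u*v^2 + 16*u*v - 4*u - 9*v^3 + 21*v^2 - 6*v) du + (3*u^3 - u^2*v - 7*u^2 + 3*u*v^2 - 18*u*v - 6*u - 9*v^2 - 9*v) dv.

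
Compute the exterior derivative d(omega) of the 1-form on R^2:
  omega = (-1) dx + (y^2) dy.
d(omega) = 0

For a 1-form omega = sum_i f_i dx_i, the exterior derivative is
  d(omega) = sum_{i < j} (∂f_j/∂x_i - ∂f_i/∂x_j) dx_i ∧ dx_j.

Assembling: d(omega) = 0.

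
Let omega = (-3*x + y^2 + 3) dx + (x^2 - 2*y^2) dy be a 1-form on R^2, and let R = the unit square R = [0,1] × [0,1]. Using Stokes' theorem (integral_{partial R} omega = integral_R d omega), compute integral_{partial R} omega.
integral_(partial R) omega = 0

Stokes: integral_partial_R omega = integral_R d omega with d omega = (∂Q/∂x - ∂P/∂y) dx ∧ dy.
  ∂Q/∂x = 2*x
  ∂P/∂y = 2*y
  integrand = ∂Q/∂x - ∂P/∂y = 2*x - 2*y.
Integrating over R: integral_0^1 integral_0^1 (2*x - 2*y) dx dy = 0.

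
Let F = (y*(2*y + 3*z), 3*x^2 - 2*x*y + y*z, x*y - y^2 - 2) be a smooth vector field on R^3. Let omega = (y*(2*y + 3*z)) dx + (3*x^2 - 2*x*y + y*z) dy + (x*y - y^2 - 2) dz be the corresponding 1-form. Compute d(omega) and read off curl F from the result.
d(omega) = (x - 3*y) dy ∧ dz + (2*y) dz ∧ dx + (6*x - 6*y - 3*z) dx ∧ dy; curl F = (x - 3*y, 2*y, 6*x - 6*y - 3*z)

d omega = sum_{i<j} (∂f_j/∂x_i - ∂f_i/∂x_j) dx_i ∧ dx_j. Under the identification (dy ∧ dz, dz ∧ dx, dx ∧ dy) ↔ (e_x, e_y, e_z), the coefficients are exactly the components of curl F. Compute:
  ∂R/∂y - ∂Q/∂z = (x - 2*y) - (y) = x - 3*y
  ∂P/∂z - ∂R/∂x = (3*y) - (y) = 2*y
  ∂Q/∂x - ∂P/∂y = (6*x - 2*y) - (4*y + 3*z) = 6*x - 6*y - 3*z.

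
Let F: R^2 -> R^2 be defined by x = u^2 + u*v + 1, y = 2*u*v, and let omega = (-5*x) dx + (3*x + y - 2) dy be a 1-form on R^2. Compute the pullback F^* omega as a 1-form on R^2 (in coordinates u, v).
F^* omega = (-10*u^3 - 9*u^2*v + 5*u*v^2 - 10*u - 3*v) du + (u*(u^2 + 5*u*v - 3)) dv

Using F^*(f dg) = (f ∘ F) d(g ∘ F), substitute each coordinate x_i by F_i(u, v) in f_i, and replace dx_i by d F_i = (∂F_i/∂u) du + (∂F_i/∂v) dv.
  For the x component: f_1(F) = -5*u^2 - 5*u*v - 5; d F_1 = (2*u + v) du + (u) dv
  For the y component: f_2(F) = 3*u^2 + 5*u*v + 1; d F_2 = (2*v) du + (2*u) dv
Combining and collecting du, dv coefficients:
  coeff of du: -10*u^3 - 9*u^2*v + 5*u*v^2 - 10*u - 3*v
  coeff of dv: u*(u^2 + 5*u*v - 3)
F^* omega = (-10*u^3 - 9*u^2*v + 5*u*v^2 - 10*u - 3*v) du + (u*(u^2 + 5*u*v - 3)) dv.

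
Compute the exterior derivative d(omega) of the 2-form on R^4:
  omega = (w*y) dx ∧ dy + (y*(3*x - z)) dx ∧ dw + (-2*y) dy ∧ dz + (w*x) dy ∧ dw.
d(omega) = (w - 3*x + y + z) dx ∧ dy ∧ dw + (y) dx ∧ dz ∧ dw

For a 2-form omega = sum_{i<j} g_{ij} dx_i ∧ dx_j, the exterior derivative is
  d(omega) = sum_{i<j} d(g_{ij}) ∧ dx_i ∧ dx_j = sum_{i<j, k} (∂g_{ij}/∂x_k) dx_k ∧ dx_i ∧ dx_j.
Expand each term, using dx_k ∧ dx_i ∧ dx_j = sgn(permutation) dx_{(a)} ∧ dx_{(b)} ∧ dx_{(c)} with (a < b < c) sorted:
  d(w*y) includes (∂/∂w)(w*y) dw = (y) dw, which multiplied by dx ∧ dy gives (y) dx ∧ dy ∧ dw
  d(y*(3*x - z)) includes (∂/∂y)(y*(3*x - z)) dy = (3*x - z) dy, which multiplied by dx ∧ dw gives (-3*x + z) dx ∧ dy ∧ dw
  d(y*(3*x - z)) includes (∂/∂z)(y*(3*x - z)) dz = (-y) dz, which multiplied by dx ∧ dw gives (y) dx ∧ dz ∧ dw
  d(w*x) includes (∂/∂x)(w*x) dx = (w) dx, which multiplied by dy ∧ dw gives (w) dx ∧ dy ∧ dw
Collecting like 3-forms: d(omega) = (w - 3*x + y + z) dx ∧ dy ∧ dw + (y) dx ∧ dz ∧ dw.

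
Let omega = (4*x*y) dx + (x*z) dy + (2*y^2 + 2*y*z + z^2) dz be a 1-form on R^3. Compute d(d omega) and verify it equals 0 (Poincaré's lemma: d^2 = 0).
d(d omega) = 0

Step 1: d omega = sum_{i<j} (∂f_j/∂x_i - ∂f_i/∂x_j) dx_i ∧ dx_j:
  coeff of dx ∧ dy: -4*x + z
  coeff of dx ∧ dz: 0
  coeff of dy ∧ dz: -x + 4*y + 2*z
Step 2: Apply d again to each 2-form coefficient. The only possible 3-form in R^3 is dx ∧ dy ∧ dz, with coefficient
  ∂(coeff of dy∧dz)/∂x - ∂(coeff of dx∧dz)/∂y + ∂(coeff of dx∧dy)/∂z
  = ∂/∂x (-x + 4*y + 2*z) - ∂/∂y (0) + ∂/∂z (-4*x + z).
Each of these terms simplifies to sums of mixed partials that cancel in pairs. The result is 0 (by equality of mixed partials for smooth functions — Schwarz / Clairaut).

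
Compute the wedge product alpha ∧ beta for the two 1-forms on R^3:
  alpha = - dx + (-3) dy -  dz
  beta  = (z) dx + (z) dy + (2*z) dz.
alpha ∧ beta = (2*z) dx ∧ dy + (-z) dx ∧ dz + (-5*z) dy ∧ dz

Distribute the wedge, using dx_i ∧ dx_j = -dx_j ∧ dx_i and dx_i ∧ dx_i = 0. For each pair (i, j) with i < j, the coefficient of dx_i ∧ dx_j in alpha ∧ beta is (alpha_i * beta_j - alpha_j * beta_i). Collecting: alpha ∧ beta = (2*z) dx ∧ dy + (-z) dx ∧ dz + (-5*z) dy ∧ dz.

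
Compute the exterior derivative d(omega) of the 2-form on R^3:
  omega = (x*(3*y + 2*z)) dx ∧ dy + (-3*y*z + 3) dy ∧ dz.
d(omega) = (2*x) dx ∧ dy ∧ dz

For a 2-form omega = sum_{i<j} g_{ij} dx_i ∧ dx_j, the exterior derivative is
  d(omega) = sum_{i<j} d(g_{ij}) ∧ dx_i ∧ dx_j = sum_{i<j, k} (∂g_{ij}/∂x_k) dx_k ∧ dx_i ∧ dx_j.
Expand each term, using dx_k ∧ dx_i ∧ dx_j = sgn(permutation) dx_{(a)} ∧ dx_{(b)} ∧ dx_{(c)} with (a < b < c) sorted:
  d(x*(3*y + 2*z)) includes (∂/∂z)(x*(3*y + 2*z)) dz = (2*x) dz, which multiplied by dx ∧ dy gives (2*x) dx ∧ dy ∧ dz
Collecting like 3-forms: d(omega) = (2*x) dx ∧ dy ∧ dz.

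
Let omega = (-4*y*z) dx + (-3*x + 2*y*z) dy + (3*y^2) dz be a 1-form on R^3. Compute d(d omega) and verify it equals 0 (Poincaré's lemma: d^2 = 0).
d(d omega) = 0

Step 1: d omega = sum_{i<j} (∂f_j/∂x_i - ∂f_i/∂x_j) dx_i ∧ dx_j:
  coeff of dx ∧ dy: 4*z - 3
  coeff of dx ∧ dz: 4*y
  coeff of dy ∧ dz: 4*y
Step 2: Apply d again to each 2-form coefficient. The only possible 3-form in R^3 is dx ∧ dy ∧ dz, with coefficient
  ∂(coeff of dy∧dz)/∂x - ∂(coeff of dx∧dz)/∂y + ∂(coeff of dx∧dy)/∂z
  = ∂/∂x (4*y) - ∂/∂y (4*y) + ∂/∂z (4*z - 3).
Each of these terms simplifies to sums of mixed partials that cancel in pairs. The result is 0 (by equality of mixed partials for smooth functions — Schwarz / Clairaut).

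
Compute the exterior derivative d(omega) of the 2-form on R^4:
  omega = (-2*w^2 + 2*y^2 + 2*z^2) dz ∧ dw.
d(omega) = (4*y) dy ∧ dz ∧ dw

For a 2-form omega = sum_{i<j} g_{ij} dx_i ∧ dx_j, the exterior derivative is
  d(omega) = sum_{i<j} d(g_{ij}) ∧ dx_i ∧ dx_j = sum_{i<j, k} (∂g_{ij}/∂x_k) dx_k ∧ dx_i ∧ dx_j.
Expand each term, using dx_k ∧ dx_i ∧ dx_j = sgn(permutation) dx_{(a)} ∧ dx_{(b)} ∧ dx_{(c)} with (a < b < c) sorted:
  d(-2*w^2 + 2*y^2 + 2*z^2) includes (∂/∂y)(-2*w^2 + 2*y^2 + 2*z^2) dy = (4*y) dy, which multiplied by dz ∧ dw gives (4*y) dy ∧ dz ∧ dw
Collecting like 3-forms: d(omega) = (4*y) dy ∧ dz ∧ dw.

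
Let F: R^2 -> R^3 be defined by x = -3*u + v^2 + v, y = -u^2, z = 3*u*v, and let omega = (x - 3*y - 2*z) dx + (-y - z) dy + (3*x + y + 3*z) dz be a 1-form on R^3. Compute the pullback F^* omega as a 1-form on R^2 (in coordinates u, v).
F^* omega = (-2*u^3 + 3*u^2*v - 9*u^2 + 27*u*v^2 - 9*u*v + 9*u + 9*v^3 + 6*v^2 - 3*v) du + (-3*u^3 + 33*u^2*v - 24*u^2 - 3*u*v^2 - 3*u*v - 3*u + 2*v^3 + 3*v^2 + v) dv

Using F^*(f dg) = (f ∘ F) d(g ∘ F), substitute each coordinate x_i by F_i(u, v) in f_i, and replace dx_i by d F_i = (∂F_i/∂u) du + (∂F_i/∂v) dv.
  For the x component: f_1(F) = 3*u^2 - 6*u*v - 3*u + v^2 + v; d F_1 = (-3) du + (2*v + 1) dv
  For the y component: f_2(F) = u*(u - 3*v); d F_2 = (-2*u) du + (0) dv
  For the z component: f_3(F) = -u^2 + 9*u*v - 9*u + 3*v^2 + 3*v; d F_3 = (3*v) du + (3*u) dv
Combining and collecting du, dv coefficients:
  coeff of du: -2*u^3 + 3*u^2*v - 9*u^2 + 27*u*v^2 - 9*u*v + 9*u + 9*v^3 + 6*v^2 - 3*v
  coeff of dv: -3*u^3 + 33*u^2*v - 24*u^2 - 3*u*v^2 - 3*u*v - 3*u + 2*v^3 + 3*v^2 + v
F^* omega = (-2*u^3 + 3*u^2*v - 9*u^2 + 27*u*v^2 - 9*u*v + 9*u + 9*v^3 + 6*v^2 - 3*v) du + (-3*u^3 + 33*u^2*v - 24*u^2 - 3*u*v^2 - 3*u*v - 3*u + 2*v^3 + 3*v^2 + v) dv.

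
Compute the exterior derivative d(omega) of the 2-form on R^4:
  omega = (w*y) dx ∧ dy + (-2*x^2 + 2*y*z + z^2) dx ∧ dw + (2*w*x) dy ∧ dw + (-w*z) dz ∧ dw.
d(omega) = (2*w + y - 2*z) dx ∧ dy ∧ dw + (-2*y - 2*z) dx ∧ dz ∧ dw

For a 2-form omega = sum_{i<j} g_{ij} dx_i ∧ dx_j, the exterior derivative is
  d(omega) = sum_{i<j} d(g_{ij}) ∧ dx_i ∧ dx_j = sum_{i<j, k} (∂g_{ij}/∂x_k) dx_k ∧ dx_i ∧ dx_j.
Expand each term, using dx_k ∧ dx_i ∧ dx_j = sgn(permutation) dx_{(a)} ∧ dx_{(b)} ∧ dx_{(c)} with (a < b < c) sorted:
  d(w*y) includes (∂/∂w)(w*y) dw = (y) dw, which multiplied by dx ∧ dy gives (y) dx ∧ dy ∧ dw
  d(-2*x^2 + 2*y*z + z^2) includes (∂/∂y)(-2*x^2 + 2*y*z + z^2) dy = (2*z) dy, which multiplied by dx ∧ dw gives (-2*z) dx ∧ dy ∧ dw
  d(-2*x^2 + 2*y*z + z^2) includes (∂/∂z)(-2*x^2 + 2*y*z + z^2) dz = (2*y + 2*z) dz, which multiplied by dx ∧ dw gives (-2*y - 2*z) dx ∧ dz ∧ dw
  d(2*w*x) includes (∂/∂x)(2*w*x) dx = (2*w) dx, which multiplied by dy ∧ dw gives (2*w) dx ∧ dy ∧ dw
Collecting like 3-forms: d(omega) = (2*w + y - 2*z) dx ∧ dy ∧ dw + (-2*y - 2*z) dx ∧ dz ∧ dw.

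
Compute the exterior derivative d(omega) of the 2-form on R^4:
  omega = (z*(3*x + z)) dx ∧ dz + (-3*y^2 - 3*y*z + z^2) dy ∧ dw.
d(omega) = (3*y - 2*z) dy ∧ dz ∧ dw

For a 2-form omega = sum_{i<j} g_{ij} dx_i ∧ dx_j, the exterior derivative is
  d(omega) = sum_{i<j} d(g_{ij}) ∧ dx_i ∧ dx_j = sum_{i<j, k} (∂g_{ij}/∂x_k) dx_k ∧ dx_i ∧ dx_j.
Expand each term, using dx_k ∧ dx_i ∧ dx_j = sgn(permutation) dx_{(a)} ∧ dx_{(b)} ∧ dx_{(c)} with (a < b < c) sorted:
  d(-3*y^2 - 3*y*z + z^2) includes (∂/∂z)(-3*y^2 - 3*y*z + z^2) dz = (-3*y + 2*z) dz, which multiplied by dy ∧ dw gives (3*y - 2*z) dy ∧ dz ∧ dw
Collecting like 3-forms: d(omega) = (3*y - 2*z) dy ∧ dz ∧ dw.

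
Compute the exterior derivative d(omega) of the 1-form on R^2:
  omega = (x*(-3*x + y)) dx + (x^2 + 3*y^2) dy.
d(omega) = (x) dx ∧ dy

For a 1-form omega = sum_i f_i dx_i, the exterior derivative is
  d(omega) = sum_{i < j} (∂f_j/∂x_i - ∂f_i/∂x_j) dx_i ∧ dx_j.
  coefficient of dx ∧ dy: ∂f_2/∂x - ∂f_1/∂y = ∂(x^2 + 3*y^2)/∂x - ∂(x*(-3*x + y))/∂y = x
Assembling: d(omega) = (x) dx ∧ dy.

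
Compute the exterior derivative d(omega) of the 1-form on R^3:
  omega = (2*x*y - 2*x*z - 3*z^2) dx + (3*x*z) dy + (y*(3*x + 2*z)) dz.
d(omega) = (-2*x + 3*z) dx ∧ dy + (2*x + 3*y + 6*z) dx ∧ dz + (2*z) dy ∧ dz

For a 1-form omega = sum_i f_i dx_i, the exterior derivative is
  d(omega) = sum_{i < j} (∂f_j/∂x_i - ∂f_i/∂x_j) dx_i ∧ dx_j.
  coefficient of dx ∧ dy: ∂f_2/∂x - ∂f_1/∂y = ∂(3*x*z)/∂x - ∂(2*x*y - 2*x*z - 3*z^2)/∂y = -2*x + 3*z
  coefficient of dx ∧ dz: ∂f_3/∂x - ∂f_1/∂z = ∂(y*(3*x + 2*z))/∂x - ∂(2*x*y - 2*x*z - 3*z^2)/∂z = 2*x + 3*y + 6*z
  coefficient of dy ∧ dz: ∂f_3/∂y - ∂f_2/∂z = ∂(y*(3*x + 2*z))/∂y - ∂(3*x*z)/∂z = 2*z
Assembling: d(omega) = (-2*x + 3*z) dx ∧ dy + (2*x + 3*y + 6*z) dx ∧ dz + (2*z) dy ∧ dz.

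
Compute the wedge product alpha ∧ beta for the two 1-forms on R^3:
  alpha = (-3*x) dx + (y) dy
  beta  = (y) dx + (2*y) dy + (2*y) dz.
alpha ∧ beta = (-y*(6*x + y)) dx ∧ dy + (-6*x*y) dx ∧ dz + (2*y^2) dy ∧ dz

Distribute the wedge, using dx_i ∧ dx_j = -dx_j ∧ dx_i and dx_i ∧ dx_i = 0. For each pair (i, j) with i < j, the coefficient of dx_i ∧ dx_j in alpha ∧ beta is (alpha_i * beta_j - alpha_j * beta_i). Collecting: alpha ∧ beta = (-y*(6*x + y)) dx ∧ dy + (-6*x*y) dx ∧ dz + (2*y^2) dy ∧ dz.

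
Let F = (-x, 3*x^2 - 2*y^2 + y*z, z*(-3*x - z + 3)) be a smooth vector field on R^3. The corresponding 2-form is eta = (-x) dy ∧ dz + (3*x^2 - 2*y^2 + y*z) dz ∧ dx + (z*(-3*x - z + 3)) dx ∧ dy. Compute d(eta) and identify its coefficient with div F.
d(eta) = (-3*x - 4*y - z + 2) dx ∧ dy ∧ dz; div F = -3*x - 4*y - z + 2

For a 2-form in R^3 of the form above, applying d gives a 3-form with coefficient ∂P/∂x + ∂Q/∂y + ∂R/∂z:
  ∂P/∂x = -1
  ∂Q/∂y = -4*y + z
  ∂R/∂z = -3*x - 2*z + 3
Sum = -3*x - 4*y - z + 2, which is exactly div F.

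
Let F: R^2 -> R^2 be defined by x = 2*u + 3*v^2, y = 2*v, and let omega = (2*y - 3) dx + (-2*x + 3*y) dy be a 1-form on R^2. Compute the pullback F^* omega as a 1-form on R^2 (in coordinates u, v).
F^* omega = (8*v - 6) du + (-8*u + 12*v^2 - 6*v) dv

Using F^*(f dg) = (f ∘ F) d(g ∘ F), substitute each coordinate x_i by F_i(u, v) in f_i, and replace dx_i by d F_i = (∂F_i/∂u) du + (∂F_i/∂v) dv.
  For the x component: f_1(F) = 4*v - 3; d F_1 = (2) du + (6*v) dv
  For the y component: f_2(F) = -4*u - 6*v^2 + 6*v; d F_2 = (0) du + (2) dv
Combining and collecting du, dv coefficients:
  coeff of du: 8*v - 6
  coeff of dv: -8*u + 12*v^2 - 6*v
F^* omega = (8*v - 6) du + (-8*u + 12*v^2 - 6*v) dv.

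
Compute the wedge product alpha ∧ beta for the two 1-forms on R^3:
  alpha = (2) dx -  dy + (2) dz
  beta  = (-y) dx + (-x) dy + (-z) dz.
alpha ∧ beta = (-2*x - y) dx ∧ dy + (2*y - 2*z) dx ∧ dz + (2*x + z) dy ∧ dz

Distribute the wedge, using dx_i ∧ dx_j = -dx_j ∧ dx_i and dx_i ∧ dx_i = 0. For each pair (i, j) with i < j, the coefficient of dx_i ∧ dx_j in alpha ∧ beta is (alpha_i * beta_j - alpha_j * beta_i). Collecting: alpha ∧ beta = (-2*x - y) dx ∧ dy + (2*y - 2*z) dx ∧ dz + (2*x + z) dy ∧ dz.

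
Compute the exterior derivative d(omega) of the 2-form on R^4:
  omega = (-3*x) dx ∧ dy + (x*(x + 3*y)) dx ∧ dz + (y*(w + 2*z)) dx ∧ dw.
d(omega) = (-3*x) dx ∧ dy ∧ dz + (-w - 2*z) dx ∧ dy ∧ dw + (-2*y) dx ∧ dz ∧ dw

For a 2-form omega = sum_{i<j} g_{ij} dx_i ∧ dx_j, the exterior derivative is
  d(omega) = sum_{i<j} d(g_{ij}) ∧ dx_i ∧ dx_j = sum_{i<j, k} (∂g_{ij}/∂x_k) dx_k ∧ dx_i ∧ dx_j.
Expand each term, using dx_k ∧ dx_i ∧ dx_j = sgn(permutation) dx_{(a)} ∧ dx_{(b)} ∧ dx_{(c)} with (a < b < c) sorted:
  d(x*(x + 3*y)) includes (∂/∂y)(x*(x + 3*y)) dy = (3*x) dy, which multiplied by dx ∧ dz gives (-3*x) dx ∧ dy ∧ dz
  d(y*(w + 2*z)) includes (∂/∂y)(y*(w + 2*z)) dy = (w + 2*z) dy, which multiplied by dx ∧ dw gives (-w - 2*z) dx ∧ dy ∧ dw
  d(y*(w + 2*z)) includes (∂/∂z)(y*(w + 2*z)) dz = (2*y) dz, which multiplied by dx ∧ dw gives (-2*y) dx ∧ dz ∧ dw
Collecting like 3-forms: d(omega) = (-3*x) dx ∧ dy ∧ dz + (-w - 2*z) dx ∧ dy ∧ dw + (-2*y) dx ∧ dz ∧ dw.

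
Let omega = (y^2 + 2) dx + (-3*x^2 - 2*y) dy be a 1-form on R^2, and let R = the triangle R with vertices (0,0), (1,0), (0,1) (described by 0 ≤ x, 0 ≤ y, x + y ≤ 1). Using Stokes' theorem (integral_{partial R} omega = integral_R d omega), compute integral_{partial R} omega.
integral_(partial R) omega = -4/3

Stokes: integral_partial_R omega = integral_R d omega with d omega = (∂Q/∂x - ∂P/∂y) dx ∧ dy.
  ∂Q/∂x = -6*x
  ∂P/∂y = 2*y
  integrand = ∂Q/∂x - ∂P/∂y = -6*x - 2*y.
Integrating over R: integral_0^1 integral_0^{1-x} (-6*x - 2*y) dy dx = -4/3.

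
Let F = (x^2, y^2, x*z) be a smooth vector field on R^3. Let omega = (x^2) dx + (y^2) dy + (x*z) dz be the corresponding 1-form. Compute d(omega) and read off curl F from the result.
d(omega) = (0) dy ∧ dz + (-z) dz ∧ dx + (0) dx ∧ dy; curl F = (0, -z, 0)

d omega = sum_{i<j} (∂f_j/∂x_i - ∂f_i/∂x_j) dx_i ∧ dx_j. Under the identification (dy ∧ dz, dz ∧ dx, dx ∧ dy) ↔ (e_x, e_y, e_z), the coefficients are exactly the components of curl F. Compute:
  ∂R/∂y - ∂Q/∂z = (0) - (0) = 0
  ∂P/∂z - ∂R/∂x = (0) - (z) = -z
  ∂Q/∂x - ∂P/∂y = (0) - (0) = 0.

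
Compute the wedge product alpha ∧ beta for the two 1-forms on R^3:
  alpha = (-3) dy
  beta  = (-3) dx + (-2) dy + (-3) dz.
alpha ∧ beta = (-9) dx ∧ dy + (9) dy ∧ dz

Distribute the wedge, using dx_i ∧ dx_j = -dx_j ∧ dx_i and dx_i ∧ dx_i = 0. For each pair (i, j) with i < j, the coefficient of dx_i ∧ dx_j in alpha ∧ beta is (alpha_i * beta_j - alpha_j * beta_i). Collecting: alpha ∧ beta = (-9) dx ∧ dy + (9) dy ∧ dz.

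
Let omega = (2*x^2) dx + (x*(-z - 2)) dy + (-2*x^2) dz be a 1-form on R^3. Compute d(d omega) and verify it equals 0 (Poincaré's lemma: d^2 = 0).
d(d omega) = 0

Step 1: d omega = sum_{i<j} (∂f_j/∂x_i - ∂f_i/∂x_j) dx_i ∧ dx_j:
  coeff of dx ∧ dy: -z - 2
  coeff of dx ∧ dz: -4*x
  coeff of dy ∧ dz: x
Step 2: Apply d again to each 2-form coefficient. The only possible 3-form in R^3 is dx ∧ dy ∧ dz, with coefficient
  ∂(coeff of dy∧dz)/∂x - ∂(coeff of dx∧dz)/∂y + ∂(coeff of dx∧dy)/∂z
  = ∂/∂x (x) - ∂/∂y (-4*x) + ∂/∂z (-z - 2).
Each of these terms simplifies to sums of mixed partials that cancel in pairs. The result is 0 (by equality of mixed partials for smooth functions — Schwarz / Clairaut).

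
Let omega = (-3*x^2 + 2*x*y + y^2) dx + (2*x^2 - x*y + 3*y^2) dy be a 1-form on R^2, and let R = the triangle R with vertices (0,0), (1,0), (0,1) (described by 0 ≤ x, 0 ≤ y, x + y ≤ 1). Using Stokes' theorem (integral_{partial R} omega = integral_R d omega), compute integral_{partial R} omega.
integral_(partial R) omega = -1/6

Stokes: integral_partial_R omega = integral_R d omega with d omega = (∂Q/∂x - ∂P/∂y) dx ∧ dy.
  ∂Q/∂x = 4*x - y
  ∂P/∂y = 2*x + 2*y
  integrand = ∂Q/∂x - ∂P/∂y = 2*x - 3*y.
Integrating over R: integral_0^1 integral_0^{1-x} (2*x - 3*y) dy dx = -1/6.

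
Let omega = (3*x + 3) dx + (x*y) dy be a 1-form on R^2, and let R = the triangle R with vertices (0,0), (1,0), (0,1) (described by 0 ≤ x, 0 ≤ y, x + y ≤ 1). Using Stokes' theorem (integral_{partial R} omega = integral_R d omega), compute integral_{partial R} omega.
integral_(partial R) omega = 1/6

Stokes: integral_partial_R omega = integral_R d omega with d omega = (∂Q/∂x - ∂P/∂y) dx ∧ dy.
  ∂Q/∂x = y
  ∂P/∂y = 0
  integrand = ∂Q/∂x - ∂P/∂y = y.
Integrating over R: integral_0^1 integral_0^{1-x} (y) dy dx = 1/6.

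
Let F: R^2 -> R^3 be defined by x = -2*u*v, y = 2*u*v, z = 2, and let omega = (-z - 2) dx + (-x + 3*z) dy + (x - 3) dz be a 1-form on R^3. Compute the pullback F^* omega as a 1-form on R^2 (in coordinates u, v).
F^* omega = (4*v*(u*v + 5)) du + (4*u*(u*v + 5)) dv

Using F^*(f dg) = (f ∘ F) d(g ∘ F), substitute each coordinate x_i by F_i(u, v) in f_i, and replace dx_i by d F_i = (∂F_i/∂u) du + (∂F_i/∂v) dv.
  For the x component: f_1(F) = -4; d F_1 = (-2*v) du + (-2*u) dv
  For the y component: f_2(F) = 2*u*v + 6; d F_2 = (2*v) du + (2*u) dv
  For the z component: f_3(F) = -2*u*v - 3; d F_3 = (0) du + (0) dv
Combining and collecting du, dv coefficients:
  coeff of du: 4*v*(u*v + 5)
  coeff of dv: 4*u*(u*v + 5)
F^* omega = (4*v*(u*v + 5)) du + (4*u*(u*v + 5)) dv.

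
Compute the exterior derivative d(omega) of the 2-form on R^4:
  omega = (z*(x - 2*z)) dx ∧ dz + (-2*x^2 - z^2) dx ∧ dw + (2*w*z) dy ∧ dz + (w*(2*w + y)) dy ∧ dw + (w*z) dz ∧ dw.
d(omega) = (2*z) dx ∧ dz ∧ dw + (2*z) dy ∧ dz ∧ dw

For a 2-form omega = sum_{i<j} g_{ij} dx_i ∧ dx_j, the exterior derivative is
  d(omega) = sum_{i<j} d(g_{ij}) ∧ dx_i ∧ dx_j = sum_{i<j, k} (∂g_{ij}/∂x_k) dx_k ∧ dx_i ∧ dx_j.
Expand each term, using dx_k ∧ dx_i ∧ dx_j = sgn(permutation) dx_{(a)} ∧ dx_{(b)} ∧ dx_{(c)} with (a < b < c) sorted:
  d(-2*x^2 - z^2) includes (∂/∂z)(-2*x^2 - z^2) dz = (-2*z) dz, which multiplied by dx ∧ dw gives (2*z) dx ∧ dz ∧ dw
  d(2*w*z) includes (∂/∂w)(2*w*z) dw = (2*z) dw, which multiplied by dy ∧ dz gives (2*z) dy ∧ dz ∧ dw
Collecting like 3-forms: d(omega) = (2*z) dx ∧ dz ∧ dw + (2*z) dy ∧ dz ∧ dw.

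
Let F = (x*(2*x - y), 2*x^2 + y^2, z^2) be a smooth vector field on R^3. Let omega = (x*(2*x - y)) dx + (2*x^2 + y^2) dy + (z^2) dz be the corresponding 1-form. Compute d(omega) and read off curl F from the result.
d(omega) = (0) dy ∧ dz + (0) dz ∧ dx + (5*x) dx ∧ dy; curl F = (0, 0, 5*x)

d omega = sum_{i<j} (∂f_j/∂x_i - ∂f_i/∂x_j) dx_i ∧ dx_j. Under the identification (dy ∧ dz, dz ∧ dx, dx ∧ dy) ↔ (e_x, e_y, e_z), the coefficients are exactly the components of curl F. Compute:
  ∂R/∂y - ∂Q/∂z = (0) - (0) = 0
  ∂P/∂z - ∂R/∂x = (0) - (0) = 0
  ∂Q/∂x - ∂P/∂y = (4*x) - (-x) = 5*x.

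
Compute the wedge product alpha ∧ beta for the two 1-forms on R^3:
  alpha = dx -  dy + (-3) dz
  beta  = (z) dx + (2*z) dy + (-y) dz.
alpha ∧ beta = (3*z) dx ∧ dy + (-y + 3*z) dx ∧ dz + (y + 6*z) dy ∧ dz

Distribute the wedge, using dx_i ∧ dx_j = -dx_j ∧ dx_i and dx_i ∧ dx_i = 0. For each pair (i, j) with i < j, the coefficient of dx_i ∧ dx_j in alpha ∧ beta is (alpha_i * beta_j - alpha_j * beta_i). Collecting: alpha ∧ beta = (3*z) dx ∧ dy + (-y + 3*z) dx ∧ dz + (y + 6*z) dy ∧ dz.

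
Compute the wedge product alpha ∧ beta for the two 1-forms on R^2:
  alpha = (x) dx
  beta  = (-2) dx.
alpha ∧ beta = 0

Distribute the wedge, using dx_i ∧ dx_j = -dx_j ∧ dx_i and dx_i ∧ dx_i = 0. For each pair (i, j) with i < j, the coefficient of dx_i ∧ dx_j in alpha ∧ beta is (alpha_i * beta_j - alpha_j * beta_i). Collecting: alpha ∧ beta = 0.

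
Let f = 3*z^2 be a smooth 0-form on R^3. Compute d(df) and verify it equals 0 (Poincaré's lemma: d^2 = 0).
d(df) = 0

Step 1: df = sum_i (∂f/∂x_i) dx_i = (0) dx + (0) dy + (6*z) dz.
Step 2: Apply d again. Using the 1-form formula, the coefficient of dx ∧ dy in d(df) is ∂^2 f/∂x ∂y - ∂^2 f/∂y ∂x = (0) - (0) = 0 (equality of mixed partials for smooth f).
Similarly for dx ∧ dz and dy ∧ dz — all coefficients vanish. So d(df) = 0.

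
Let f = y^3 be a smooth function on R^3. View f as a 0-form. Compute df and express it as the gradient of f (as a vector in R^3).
df = (0) dx + (3*y^2) dy + (0) dz; grad f = (0, 3*y^2, 0)

For a 0-form f, d f = (∂f/∂x) dx + (∂f/∂y) dy + (∂f/∂z) dz. The components of the vector representation are exactly the entries of grad f in Cartesian coordinates:
  ∂f/∂x = 0
  ∂f/∂y = 3*y^2
  ∂f/∂z = 0.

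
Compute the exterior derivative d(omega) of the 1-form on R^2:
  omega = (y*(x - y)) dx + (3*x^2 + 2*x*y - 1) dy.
d(omega) = (5*x + 4*y) dx ∧ dy

For a 1-form omega = sum_i f_i dx_i, the exterior derivative is
  d(omega) = sum_{i < j} (∂f_j/∂x_i - ∂f_i/∂x_j) dx_i ∧ dx_j.
  coefficient of dx ∧ dy: ∂f_2/∂x - ∂f_1/∂y = ∂(3*x^2 + 2*x*y - 1)/∂x - ∂(y*(x - y))/∂y = 5*x + 4*y
Assembling: d(omega) = (5*x + 4*y) dx ∧ dy.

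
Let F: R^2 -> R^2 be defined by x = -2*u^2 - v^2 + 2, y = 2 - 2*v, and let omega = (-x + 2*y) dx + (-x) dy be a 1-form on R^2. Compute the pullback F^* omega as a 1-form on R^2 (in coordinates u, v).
F^* omega = (4*u*(-2*u^2 - v^2 + 4*v - 2)) du + (-4*u^2*v - 4*u^2 - 2*v^3 + 6*v^2 - 4*v + 4) dv

Using F^*(f dg) = (f ∘ F) d(g ∘ F), substitute each coordinate x_i by F_i(u, v) in f_i, and replace dx_i by d F_i = (∂F_i/∂u) du + (∂F_i/∂v) dv.
  For the x component: f_1(F) = 2*u^2 + v^2 - 4*v + 2; d F_1 = (-4*u) du + (-2*v) dv
  For the y component: f_2(F) = 2*u^2 + v^2 - 2; d F_2 = (0) du + (-2) dv
Combining and collecting du, dv coefficients:
  coeff of du: 4*u*(-2*u^2 - v^2 + 4*v - 2)
  coeff of dv: -4*u^2*v - 4*u^2 - 2*v^3 + 6*v^2 - 4*v + 4
F^* omega = (4*u*(-2*u^2 - v^2 + 4*v - 2)) du + (-4*u^2*v - 4*u^2 - 2*v^3 + 6*v^2 - 4*v + 4) dv.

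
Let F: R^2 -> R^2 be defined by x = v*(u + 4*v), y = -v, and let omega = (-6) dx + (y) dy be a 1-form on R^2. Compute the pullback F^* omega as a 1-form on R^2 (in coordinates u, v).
F^* omega = (-6*v) du + (-6*u - 47*v) dv

Using F^*(f dg) = (f ∘ F) d(g ∘ F), substitute each coordinate x_i by F_i(u, v) in f_i, and replace dx_i by d F_i = (∂F_i/∂u) du + (∂F_i/∂v) dv.
  For the x component: f_1(F) = -6; d F_1 = (v) du + (u + 8*v) dv
  For the y component: f_2(F) = -v; d F_2 = (0) du + (-1) dv
Combining and collecting du, dv coefficients:
  coeff of du: -6*v
  coeff of dv: -6*u - 47*v
F^* omega = (-6*v) du + (-6*u - 47*v) dv.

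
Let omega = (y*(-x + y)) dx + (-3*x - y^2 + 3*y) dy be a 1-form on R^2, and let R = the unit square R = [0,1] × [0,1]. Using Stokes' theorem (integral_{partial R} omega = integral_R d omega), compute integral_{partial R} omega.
integral_(partial R) omega = -7/2

Stokes: integral_partial_R omega = integral_R d omega with d omega = (∂Q/∂x - ∂P/∂y) dx ∧ dy.
  ∂Q/∂x = -3
  ∂P/∂y = -x + 2*y
  integrand = ∂Q/∂x - ∂P/∂y = x - 2*y - 3.
Integrating over R: integral_0^1 integral_0^1 (x - 2*y - 3) dx dy = -7/2.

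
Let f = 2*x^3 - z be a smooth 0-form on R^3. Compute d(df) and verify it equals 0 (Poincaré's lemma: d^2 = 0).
d(df) = 0

Step 1: df = sum_i (∂f/∂x_i) dx_i = (6*x^2) dx + (0) dy + (-1) dz.
Step 2: Apply d again. Using the 1-form formula, the coefficient of dx ∧ dy in d(df) is ∂^2 f/∂x ∂y - ∂^2 f/∂y ∂x = (0) - (0) = 0 (equality of mixed partials for smooth f).
Similarly for dx ∧ dz and dy ∧ dz — all coefficients vanish. So d(df) = 0.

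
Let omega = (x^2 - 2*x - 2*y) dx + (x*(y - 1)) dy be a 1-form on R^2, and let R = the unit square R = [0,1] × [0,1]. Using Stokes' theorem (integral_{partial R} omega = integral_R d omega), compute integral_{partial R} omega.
integral_(partial R) omega = 3/2

Stokes: integral_partial_R omega = integral_R d omega with d omega = (∂Q/∂x - ∂P/∂y) dx ∧ dy.
  ∂Q/∂x = y - 1
  ∂P/∂y = -2
  integrand = ∂Q/∂x - ∂P/∂y = y + 1.
Integrating over R: integral_0^1 integral_0^1 (y + 1) dx dy = 3/2.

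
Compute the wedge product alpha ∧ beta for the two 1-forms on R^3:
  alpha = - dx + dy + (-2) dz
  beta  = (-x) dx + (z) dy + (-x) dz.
alpha ∧ beta = (x - z) dx ∧ dy + (-x) dx ∧ dz + (-x + 2*z) dy ∧ dz

Distribute the wedge, using dx_i ∧ dx_j = -dx_j ∧ dx_i and dx_i ∧ dx_i = 0. For each pair (i, j) with i < j, the coefficient of dx_i ∧ dx_j in alpha ∧ beta is (alpha_i * beta_j - alpha_j * beta_i). Collecting: alpha ∧ beta = (x - z) dx ∧ dy + (-x) dx ∧ dz + (-x + 2*z) dy ∧ dz.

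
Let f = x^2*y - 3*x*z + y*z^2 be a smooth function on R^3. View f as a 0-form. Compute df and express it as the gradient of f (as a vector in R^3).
df = (2*x*y - 3*z) dx + (x^2 + z^2) dy + (-3*x + 2*y*z) dz; grad f = (2*x*y - 3*z, x^2 + z^2, -3*x + 2*y*z)

For a 0-form f, d f = (∂f/∂x) dx + (∂f/∂y) dy + (∂f/∂z) dz. The components of the vector representation are exactly the entries of grad f in Cartesian coordinates:
  ∂f/∂x = 2*x*y - 3*z
  ∂f/∂y = x^2 + z^2
  ∂f/∂z = -3*x + 2*y*z.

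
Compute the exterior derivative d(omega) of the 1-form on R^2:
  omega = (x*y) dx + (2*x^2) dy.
d(omega) = (3*x) dx ∧ dy

For a 1-form omega = sum_i f_i dx_i, the exterior derivative is
  d(omega) = sum_{i < j} (∂f_j/∂x_i - ∂f_i/∂x_j) dx_i ∧ dx_j.
  coefficient of dx ∧ dy: ∂f_2/∂x - ∂f_1/∂y = ∂(2*x^2)/∂x - ∂(x*y)/∂y = 3*x
Assembling: d(omega) = (3*x) dx ∧ dy.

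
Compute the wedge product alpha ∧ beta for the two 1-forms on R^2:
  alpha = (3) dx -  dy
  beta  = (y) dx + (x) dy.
alpha ∧ beta = (3*x + y) dx ∧ dy

Distribute the wedge, using dx_i ∧ dx_j = -dx_j ∧ dx_i and dx_i ∧ dx_i = 0. For each pair (i, j) with i < j, the coefficient of dx_i ∧ dx_j in alpha ∧ beta is (alpha_i * beta_j - alpha_j * beta_i). Collecting: alpha ∧ beta = (3*x + y) dx ∧ dy.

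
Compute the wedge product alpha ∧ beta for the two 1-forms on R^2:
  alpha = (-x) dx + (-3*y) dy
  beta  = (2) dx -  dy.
alpha ∧ beta = (x + 6*y) dx ∧ dy

Distribute the wedge, using dx_i ∧ dx_j = -dx_j ∧ dx_i and dx_i ∧ dx_i = 0. For each pair (i, j) with i < j, the coefficient of dx_i ∧ dx_j in alpha ∧ beta is (alpha_i * beta_j - alpha_j * beta_i). Collecting: alpha ∧ beta = (x + 6*y) dx ∧ dy.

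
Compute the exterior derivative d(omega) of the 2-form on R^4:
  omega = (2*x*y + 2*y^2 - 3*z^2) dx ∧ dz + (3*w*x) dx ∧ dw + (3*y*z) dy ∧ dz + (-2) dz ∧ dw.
d(omega) = (-2*x - 4*y) dx ∧ dy ∧ dz

For a 2-form omega = sum_{i<j} g_{ij} dx_i ∧ dx_j, the exterior derivative is
  d(omega) = sum_{i<j} d(g_{ij}) ∧ dx_i ∧ dx_j = sum_{i<j, k} (∂g_{ij}/∂x_k) dx_k ∧ dx_i ∧ dx_j.
Expand each term, using dx_k ∧ dx_i ∧ dx_j = sgn(permutation) dx_{(a)} ∧ dx_{(b)} ∧ dx_{(c)} with (a < b < c) sorted:
  d(2*x*y + 2*y^2 - 3*z^2) includes (∂/∂y)(2*x*y + 2*y^2 - 3*z^2) dy = (2*x + 4*y) dy, which multiplied by dx ∧ dz gives (-2*x - 4*y) dx ∧ dy ∧ dz
Collecting like 3-forms: d(omega) = (-2*x - 4*y) dx ∧ dy ∧ dz.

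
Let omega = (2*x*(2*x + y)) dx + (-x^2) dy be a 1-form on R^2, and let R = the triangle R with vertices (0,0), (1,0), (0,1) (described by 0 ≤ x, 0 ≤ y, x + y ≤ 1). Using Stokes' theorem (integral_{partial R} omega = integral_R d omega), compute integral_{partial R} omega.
integral_(partial R) omega = -2/3

Stokes: integral_partial_R omega = integral_R d omega with d omega = (∂Q/∂x - ∂P/∂y) dx ∧ dy.
  ∂Q/∂x = -2*x
  ∂P/∂y = 2*x
  integrand = ∂Q/∂x - ∂P/∂y = -4*x.
Integrating over R: integral_0^1 integral_0^{1-x} (-4*x) dy dx = -2/3.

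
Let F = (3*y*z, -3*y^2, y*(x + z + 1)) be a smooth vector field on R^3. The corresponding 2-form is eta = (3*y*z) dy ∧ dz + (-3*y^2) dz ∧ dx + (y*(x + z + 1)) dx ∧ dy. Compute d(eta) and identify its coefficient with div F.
d(eta) = (-5*y) dx ∧ dy ∧ dz; div F = -5*y

For a 2-form in R^3 of the form above, applying d gives a 3-form with coefficient ∂P/∂x + ∂Q/∂y + ∂R/∂z:
  ∂P/∂x = 0
  ∂Q/∂y = -6*y
  ∂R/∂z = y
Sum = -5*y, which is exactly div F.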